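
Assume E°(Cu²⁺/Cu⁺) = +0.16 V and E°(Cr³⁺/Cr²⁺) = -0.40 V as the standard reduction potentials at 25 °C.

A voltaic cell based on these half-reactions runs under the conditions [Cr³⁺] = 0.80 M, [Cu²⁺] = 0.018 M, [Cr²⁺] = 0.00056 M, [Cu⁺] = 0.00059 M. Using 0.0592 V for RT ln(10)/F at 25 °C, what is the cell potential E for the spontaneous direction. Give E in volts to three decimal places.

+0.461 V

Cu²⁺/Cu⁺ is the cathode (higher E°), Cr³⁺/Cr²⁺ the anode: E°cell = +0.16 − (-0.40) = +0.56 V, n = 1.
Overall: Cu²⁺(aq) + Cr²⁺(aq) → Cu⁺(aq) + Cr³⁺(aq)
Q = [Cu⁺]·[Cr³⁺] / ([Cu²⁺]·[Cr²⁺]); log Q = 1.670.
E = E° − (0.0592/n) log Q = +0.56 − (0.0592/1)(1.670) = +0.461 V.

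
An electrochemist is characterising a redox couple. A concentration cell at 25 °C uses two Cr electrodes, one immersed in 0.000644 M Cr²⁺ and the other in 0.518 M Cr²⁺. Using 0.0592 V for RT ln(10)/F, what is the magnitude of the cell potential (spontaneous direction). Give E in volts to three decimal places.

For a concentration cell E°cell = 0. The 0.518 M side is the cathode (reduction is favoured where [Cr²⁺] is higher).
With n = 2, E = −(0.0592/2) log([Cr²⁺]ₐₙ/[Cr²⁺]꜀ₐₜ) = −(0.0592/2) log(0.000644/0.518) = −(0.0592/2)(-2.905) = +0.086 V.

+0.086 V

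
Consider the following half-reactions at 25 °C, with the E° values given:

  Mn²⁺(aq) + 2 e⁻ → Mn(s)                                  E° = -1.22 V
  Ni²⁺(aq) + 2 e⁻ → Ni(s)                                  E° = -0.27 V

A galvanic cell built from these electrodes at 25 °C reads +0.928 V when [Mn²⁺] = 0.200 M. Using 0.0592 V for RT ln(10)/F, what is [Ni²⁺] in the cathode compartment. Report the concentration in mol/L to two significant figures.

0.036 M

Ni²⁺/Ni is the cathode, Mn²⁺/Mn the anode: E°cell = +0.95 V, n = 2.
Overall reaction: Ni²⁺(aq) + Mn(s) → Ni(s) + Mn²⁺(aq); Q = [Mn²⁺]^1/[Ni²⁺]^1.
From E = E° − (0.0592/n) log Q: log Q = (E° − E)·n/0.0592 = (+0.95 − (+0.928))·2/0.0592 = 0.7432.
So 1·log[Ni²⁺] = 1·log(0.2) − log Q = -0.6990 − (0.7432) = -1.4422; [Ni²⁺] = 10^(-1.4422) ≈ 0.036 M.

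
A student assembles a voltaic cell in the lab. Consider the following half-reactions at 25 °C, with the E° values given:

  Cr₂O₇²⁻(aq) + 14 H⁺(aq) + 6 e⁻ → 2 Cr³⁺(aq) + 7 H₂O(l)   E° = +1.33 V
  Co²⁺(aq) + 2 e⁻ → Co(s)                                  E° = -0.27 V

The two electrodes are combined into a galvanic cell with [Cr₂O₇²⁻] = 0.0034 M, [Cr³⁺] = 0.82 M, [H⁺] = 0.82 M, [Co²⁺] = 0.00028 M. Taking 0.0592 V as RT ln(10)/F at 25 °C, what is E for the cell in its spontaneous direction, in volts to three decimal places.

+1.671 V

Cr₂O₇²⁻/Cr³⁺ is the cathode (higher E°), Co²⁺/Co the anode: E°cell = +1.33 − (-0.27) = +1.60 V, n = 6.
Overall: Cr₂O₇²⁻(aq) + 14 H⁺(aq) + 3 Co(s) → 2 Cr³⁺(aq) + 7 H₂O(l) + 3 Co²⁺(aq)
Q = [Cr³⁺]^2·[Co²⁺]^3 / ([Cr₂O₇²⁻]·[H⁺]^14); log Q = -7.156.
E = E° − (0.0592/n) log Q = +1.60 − (0.0592/6)(-7.156) = +1.671 V.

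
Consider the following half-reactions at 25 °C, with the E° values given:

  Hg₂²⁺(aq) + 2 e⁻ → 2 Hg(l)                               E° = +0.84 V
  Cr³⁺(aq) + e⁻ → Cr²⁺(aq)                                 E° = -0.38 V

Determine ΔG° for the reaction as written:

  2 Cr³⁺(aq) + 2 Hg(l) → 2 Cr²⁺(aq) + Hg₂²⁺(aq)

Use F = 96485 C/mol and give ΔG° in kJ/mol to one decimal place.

As written, Cr³⁺/Cr²⁺ is reduced (cathode) and Hg₂²⁺/Hg is oxidised (anode), so E°cell = (-0.38) − (+0.84) = -1.22 V.
Balancing electrons gives n = 2.
ΔG° = −nFE° = −(2)(96485)(-1.22) = 235,423 J = +235.4 kJ/mol.

+235.4 kJ/mol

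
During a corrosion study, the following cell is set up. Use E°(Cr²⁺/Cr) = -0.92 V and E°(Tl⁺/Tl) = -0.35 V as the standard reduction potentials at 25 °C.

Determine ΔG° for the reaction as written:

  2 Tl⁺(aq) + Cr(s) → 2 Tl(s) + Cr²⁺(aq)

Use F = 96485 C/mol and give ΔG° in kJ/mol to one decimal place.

-110.0 kJ/mol

As written, Tl⁺/Tl is reduced (cathode) and Cr²⁺/Cr is oxidised (anode), so E°cell = (-0.35) − (-0.92) = +0.57 V.
Balancing electrons gives n = 2.
ΔG° = −nFE° = −(2)(96485)(+0.57) = -109,993 J = -110.0 kJ/mol.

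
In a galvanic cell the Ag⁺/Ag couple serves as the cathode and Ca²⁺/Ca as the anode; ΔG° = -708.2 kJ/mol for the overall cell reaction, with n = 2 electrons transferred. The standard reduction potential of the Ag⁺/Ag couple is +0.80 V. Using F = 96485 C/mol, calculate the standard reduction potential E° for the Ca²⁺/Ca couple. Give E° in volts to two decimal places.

E°cell = −ΔG°/(nF) = −(-708.2×10³)/((2)(96485)) = +3.670 V.
Since Ag⁺/Ag is the cathode and Ca²⁺/Ca the anode, E°cell = E°(Ag⁺/Ag) − E°(Ca²⁺/Ca).
So E°(Ca²⁺/Ca) = E°(Ag⁺/Ag) − E°cell = (+0.80) − (+3.670) = -2.87 V.

-2.87 V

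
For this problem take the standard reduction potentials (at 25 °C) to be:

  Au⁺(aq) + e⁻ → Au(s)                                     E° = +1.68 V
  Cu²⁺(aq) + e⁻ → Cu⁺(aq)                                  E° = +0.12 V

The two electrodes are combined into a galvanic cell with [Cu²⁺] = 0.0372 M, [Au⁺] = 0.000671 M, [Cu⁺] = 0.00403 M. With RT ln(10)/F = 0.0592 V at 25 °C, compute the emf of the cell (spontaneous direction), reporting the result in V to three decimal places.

Au⁺/Au is the cathode (higher E°), Cu²⁺/Cu⁺ the anode: E°cell = +1.68 − (+0.12) = +1.56 V, n = 1.
Overall: Au⁺(aq) + Cu⁺(aq) → Au(s) + Cu²⁺(aq)
Q = [Cu²⁺] / ([Au⁺]·[Cu⁺]); log Q = 4.139.
E = E° − (0.0592/n) log Q = +1.56 − (0.0592/1)(4.139) = +1.315 V.

+1.315 V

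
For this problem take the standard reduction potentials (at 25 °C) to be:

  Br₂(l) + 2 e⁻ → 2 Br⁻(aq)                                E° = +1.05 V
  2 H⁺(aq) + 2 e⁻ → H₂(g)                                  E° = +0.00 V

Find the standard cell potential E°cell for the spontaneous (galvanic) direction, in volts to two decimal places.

+1.05 V

The Br₂/Br⁻ couple has the higher reduction potential, so it is the cathode; H⁺/H₂ is oxidised at the anode.
E°cell = E°(cathode) − E°(anode) = (+1.05) − (+0.00) = +1.05 V.
Since E°cell > 0, the reaction is spontaneous under standard conditions.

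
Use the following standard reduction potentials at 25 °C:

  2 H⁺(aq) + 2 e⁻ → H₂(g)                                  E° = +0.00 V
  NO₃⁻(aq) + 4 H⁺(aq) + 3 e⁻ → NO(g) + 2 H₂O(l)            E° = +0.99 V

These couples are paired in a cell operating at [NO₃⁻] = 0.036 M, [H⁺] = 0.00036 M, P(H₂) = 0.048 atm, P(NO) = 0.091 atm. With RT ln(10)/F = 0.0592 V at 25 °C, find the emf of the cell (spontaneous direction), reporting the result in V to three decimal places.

NO₃⁻/NO is the cathode (higher E°), H⁺/H₂ the anode: E°cell = +0.99 − (+0.00) = +0.99 V, n = 6.
Overall: 2 NO₃⁻(aq) + 2 H⁺(aq) + 3 H₂(g) → 2 NO(g) + 4 H₂O(l)
Q = P(NO)^2 / ([NO₃⁻]^2·[H⁺]^2·P(H₂)^3); log Q = 11.649.
E = E° − (0.0592/n) log Q = +0.99 − (0.0592/6)(11.649) = +0.875 V.

+0.875 V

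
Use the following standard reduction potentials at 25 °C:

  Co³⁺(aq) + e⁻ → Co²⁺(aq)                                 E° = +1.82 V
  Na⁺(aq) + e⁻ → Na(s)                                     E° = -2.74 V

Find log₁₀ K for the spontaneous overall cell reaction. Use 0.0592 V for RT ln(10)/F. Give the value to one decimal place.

Cathode: Co³⁺/Co²⁺; anode: Na⁺/Na. E°cell = +4.56 V, n = 1.
log K = nE°cell / 0.0592 = (1)(+4.56) / 0.0592 = 77.0.

77.0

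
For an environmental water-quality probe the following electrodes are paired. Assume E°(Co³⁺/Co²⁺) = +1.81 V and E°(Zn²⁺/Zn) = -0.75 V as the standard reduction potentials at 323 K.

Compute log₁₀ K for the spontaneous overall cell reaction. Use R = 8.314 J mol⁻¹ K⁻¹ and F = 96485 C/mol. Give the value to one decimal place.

79.9

Cathode: Co³⁺/Co²⁺; anode: Zn²⁺/Zn. E°cell = (+1.81) − (-0.75) = +2.56 V, with n = 2.
ΔG° = −nFE° = −RT ln K, so ln K = nFE°/(RT) = (2)(96485)(+2.56) / ((8.314)(323)) = 183.957.
log₁₀ K = 183.957 / ln 10 = 79.9.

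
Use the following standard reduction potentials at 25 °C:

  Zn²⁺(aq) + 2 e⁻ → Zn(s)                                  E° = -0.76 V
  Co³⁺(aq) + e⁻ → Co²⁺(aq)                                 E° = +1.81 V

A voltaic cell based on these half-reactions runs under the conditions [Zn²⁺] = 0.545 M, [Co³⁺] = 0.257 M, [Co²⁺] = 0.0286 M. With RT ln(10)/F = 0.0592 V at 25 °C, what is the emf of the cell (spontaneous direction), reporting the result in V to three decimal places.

+2.634 V

Co³⁺/Co²⁺ is the cathode (higher E°), Zn²⁺/Zn the anode: E°cell = +1.81 − (-0.76) = +2.57 V, n = 2.
Overall: 2 Co³⁺(aq) + Zn(s) → 2 Co²⁺(aq) + Zn²⁺(aq)
Q = [Co²⁺]^2·[Zn²⁺] / ([Co³⁺]^2); log Q = -2.171.
E = E° − (0.0592/n) log Q = +2.57 − (0.0592/2)(-2.171) = +2.634 V.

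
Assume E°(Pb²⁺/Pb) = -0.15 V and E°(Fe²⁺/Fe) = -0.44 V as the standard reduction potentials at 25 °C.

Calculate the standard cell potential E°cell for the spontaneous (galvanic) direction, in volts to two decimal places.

The Pb²⁺/Pb couple has the higher reduction potential, so it is the cathode; Fe²⁺/Fe is oxidised at the anode.
E°cell = E°(cathode) − E°(anode) = (-0.15) − (-0.44) = +0.29 V.

+0.29 V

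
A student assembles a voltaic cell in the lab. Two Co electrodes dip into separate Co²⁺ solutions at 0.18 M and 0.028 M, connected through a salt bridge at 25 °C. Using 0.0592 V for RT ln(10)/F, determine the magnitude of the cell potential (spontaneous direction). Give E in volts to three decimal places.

+0.024 V

For a concentration cell E°cell = 0. The 0.18 M side is the cathode (reduction is favoured where [Co²⁺] is higher).
With n = 2, E = −(0.0592/2) log([Co²⁺]ₐₙ/[Co²⁺]꜀ₐₜ) = −(0.0592/2) log(0.028/0.18) = −(0.0592/2)(-0.808) = +0.024 V.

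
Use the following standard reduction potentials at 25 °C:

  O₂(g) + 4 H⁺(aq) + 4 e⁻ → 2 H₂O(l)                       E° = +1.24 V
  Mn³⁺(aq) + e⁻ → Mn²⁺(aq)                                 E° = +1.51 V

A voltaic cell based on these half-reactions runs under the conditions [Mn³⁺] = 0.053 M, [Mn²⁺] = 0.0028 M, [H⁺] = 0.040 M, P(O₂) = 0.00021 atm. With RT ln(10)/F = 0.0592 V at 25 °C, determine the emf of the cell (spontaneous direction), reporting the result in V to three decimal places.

+0.483 V

Mn³⁺/Mn²⁺ is the cathode (higher E°), O₂/H₂O the anode: E°cell = +1.51 − (+1.24) = +0.27 V, n = 4.
Overall: 4 Mn³⁺(aq) + 2 H₂O(l) → 4 Mn²⁺(aq) + O₂(g) + 4 H⁺(aq)
Q = [Mn²⁺]^4·P(O₂)·[H⁺]^4 / ([Mn³⁺]^4); log Q = -14.378.
E = E° − (0.0592/n) log Q = +0.27 − (0.0592/4)(-14.378) = +0.483 V.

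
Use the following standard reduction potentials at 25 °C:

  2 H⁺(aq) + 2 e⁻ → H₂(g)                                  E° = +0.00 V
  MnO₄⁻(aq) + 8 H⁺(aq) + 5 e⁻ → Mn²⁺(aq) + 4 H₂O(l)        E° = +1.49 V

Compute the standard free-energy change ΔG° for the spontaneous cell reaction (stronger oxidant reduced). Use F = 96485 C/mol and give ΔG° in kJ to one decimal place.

-1437.6 kJ

MnO₄⁻/Mn²⁺ (E° = +1.49 V) is the cathode; H⁺/H₂ (E° = +0.00 V) is the anode, so E°cell = +1.49 V.
Balancing electrons gives n = 10 (lcm of 5 and 2).
ΔG° = −nFE° = −(10)(96485)(+1.49) = -1,437,626 J = -1437.6 kJ.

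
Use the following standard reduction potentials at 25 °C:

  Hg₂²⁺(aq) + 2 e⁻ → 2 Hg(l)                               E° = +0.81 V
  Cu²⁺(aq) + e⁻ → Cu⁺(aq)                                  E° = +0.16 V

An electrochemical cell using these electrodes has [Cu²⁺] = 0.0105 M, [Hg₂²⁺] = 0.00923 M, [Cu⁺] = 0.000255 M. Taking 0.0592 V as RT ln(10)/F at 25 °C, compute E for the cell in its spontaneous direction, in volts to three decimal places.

+0.494 V

Hg₂²⁺/Hg is the cathode (higher E°), Cu²⁺/Cu⁺ the anode: E°cell = +0.81 − (+0.16) = +0.65 V, n = 2.
Overall: Hg₂²⁺(aq) + 2 Cu⁺(aq) → 2 Hg(l) + 2 Cu²⁺(aq)
Q = [Cu²⁺]^2 / ([Hg₂²⁺]·[Cu⁺]^2); log Q = 5.264.
E = E° − (0.0592/n) log Q = +0.65 − (0.0592/2)(5.264) = +0.494 V.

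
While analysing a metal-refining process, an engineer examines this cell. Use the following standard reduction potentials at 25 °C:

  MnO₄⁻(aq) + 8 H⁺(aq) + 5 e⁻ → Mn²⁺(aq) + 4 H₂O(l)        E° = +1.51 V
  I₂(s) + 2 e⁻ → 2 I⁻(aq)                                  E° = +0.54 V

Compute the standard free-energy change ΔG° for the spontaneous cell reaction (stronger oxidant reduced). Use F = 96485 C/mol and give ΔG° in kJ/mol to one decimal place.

MnO₄⁻/Mn²⁺ (E° = +1.51 V) is the cathode; I₂/I⁻ (E° = +0.54 V) is the anode, so E°cell = +0.97 V.
Balancing electrons gives n = 10 (lcm of 5 and 2).
ΔG° = −nFE° = −(10)(96485)(+0.97) = -935,904 J = -935.9 kJ/mol.

-935.9 kJ/mol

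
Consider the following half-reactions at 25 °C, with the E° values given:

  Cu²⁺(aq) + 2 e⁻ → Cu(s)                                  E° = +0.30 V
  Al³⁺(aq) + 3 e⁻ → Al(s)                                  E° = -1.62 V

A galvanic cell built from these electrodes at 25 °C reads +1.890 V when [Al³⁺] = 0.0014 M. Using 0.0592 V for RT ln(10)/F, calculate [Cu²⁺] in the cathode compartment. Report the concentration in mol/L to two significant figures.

0.0012 M

Cu²⁺/Cu is the cathode, Al³⁺/Al the anode: E°cell = +1.92 V, n = 6.
Overall reaction: 3 Cu²⁺(aq) + 2 Al(s) → 3 Cu(s) + 2 Al³⁺(aq); Q = [Al³⁺]^2/[Cu²⁺]^3.
From E = E° − (0.0592/n) log Q: log Q = (E° − E)·n/0.0592 = (+1.92 − (+1.890))·6/0.0592 = 3.0405.
So 3·log[Cu²⁺] = 2·log(0.0014) − log Q = -5.7077 − (3.0405) = -8.7482; log[Cu²⁺] = -8.7482 / 3 = -2.9161; [Cu²⁺] = 10^(-2.9161) ≈ 0.0012 M.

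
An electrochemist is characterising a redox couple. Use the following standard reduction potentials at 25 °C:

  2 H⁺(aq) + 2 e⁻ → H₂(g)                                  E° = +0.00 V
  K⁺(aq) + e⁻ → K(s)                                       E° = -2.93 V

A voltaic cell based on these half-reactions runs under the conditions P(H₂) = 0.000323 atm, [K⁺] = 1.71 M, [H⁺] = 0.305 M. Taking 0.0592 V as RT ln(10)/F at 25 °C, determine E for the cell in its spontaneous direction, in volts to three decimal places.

H⁺/H₂ is the cathode (higher E°), K⁺/K the anode: E°cell = +0.00 − (-2.93) = +2.93 V, n = 2.
Overall: 2 H⁺(aq) + 2 K(s) → H₂(g) + 2 K⁺(aq)
Q = P(H₂)·[K⁺]^2 / ([H⁺]^2); log Q = -1.993.
E = E° − (0.0592/n) log Q = +2.93 − (0.0592/2)(-1.993) = +2.989 V.

+2.989 V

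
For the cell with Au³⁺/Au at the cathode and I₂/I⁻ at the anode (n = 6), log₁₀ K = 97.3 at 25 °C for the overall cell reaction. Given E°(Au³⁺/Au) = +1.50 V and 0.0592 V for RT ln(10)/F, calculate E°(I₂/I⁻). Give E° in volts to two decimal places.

E°cell = (0.0592/n)·log K = (0.0592/6)(97.3) = +0.960 V.
Since Au³⁺/Au is the cathode and I₂/I⁻ the anode, E°cell = E°(Au³⁺/Au) − E°(I₂/I⁻).
So E°(I₂/I⁻) = E°(Au³⁺/Au) − E°cell = (+1.50) − (+0.960) = +0.54 V.

+0.54 V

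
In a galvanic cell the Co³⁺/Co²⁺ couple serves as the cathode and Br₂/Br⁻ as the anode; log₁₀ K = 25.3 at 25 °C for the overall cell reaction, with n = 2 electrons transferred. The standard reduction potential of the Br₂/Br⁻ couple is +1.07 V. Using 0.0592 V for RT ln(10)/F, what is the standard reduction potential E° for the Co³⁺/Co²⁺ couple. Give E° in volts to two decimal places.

E°cell = (0.0592/n)·log K = (0.0592/2)(25.3) = +0.749 V.
Since Co³⁺/Co²⁺ is the cathode and Br₂/Br⁻ the anode, E°cell = E°(Co³⁺/Co²⁺) − E°(Br₂/Br⁻).
So E°(Co³⁺/Co²⁺) = E°cell + E°(Br₂/Br⁻) = +0.749 + (+1.07) = +1.82 V.

+1.82 V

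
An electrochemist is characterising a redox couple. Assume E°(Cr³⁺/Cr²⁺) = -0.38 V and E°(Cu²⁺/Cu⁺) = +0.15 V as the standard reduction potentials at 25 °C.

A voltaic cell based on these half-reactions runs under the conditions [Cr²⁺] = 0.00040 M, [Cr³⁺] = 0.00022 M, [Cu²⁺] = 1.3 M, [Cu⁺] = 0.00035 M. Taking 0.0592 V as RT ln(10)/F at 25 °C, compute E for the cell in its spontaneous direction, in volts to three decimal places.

+0.757 V

Cu²⁺/Cu⁺ is the cathode (higher E°), Cr³⁺/Cr²⁺ the anode: E°cell = +0.15 − (-0.38) = +0.53 V, n = 1.
Overall: Cu²⁺(aq) + Cr²⁺(aq) → Cu⁺(aq) + Cr³⁺(aq)
Q = [Cu⁺]·[Cr³⁺] / ([Cu²⁺]·[Cr²⁺]); log Q = -3.830.
E = E° − (0.0592/n) log Q = +0.53 − (0.0592/1)(-3.830) = +0.757 V.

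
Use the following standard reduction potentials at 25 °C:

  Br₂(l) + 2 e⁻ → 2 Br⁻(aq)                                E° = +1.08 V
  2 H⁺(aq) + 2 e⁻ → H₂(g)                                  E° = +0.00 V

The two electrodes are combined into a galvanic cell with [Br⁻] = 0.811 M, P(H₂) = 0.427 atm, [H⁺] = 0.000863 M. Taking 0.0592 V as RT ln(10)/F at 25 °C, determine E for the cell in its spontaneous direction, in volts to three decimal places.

+1.256 V

Br₂/Br⁻ is the cathode (higher E°), H⁺/H₂ the anode: E°cell = +1.08 − (+0.00) = +1.08 V, n = 2.
Overall: Br₂(l) + H₂(g) → 2 Br⁻(aq) + 2 H⁺(aq)
Q = [Br⁻]^2·[H⁺]^2 / (P(H₂)); log Q = -5.940.
E = E° − (0.0592/n) log Q = +1.08 − (0.0592/2)(-5.940) = +1.256 V.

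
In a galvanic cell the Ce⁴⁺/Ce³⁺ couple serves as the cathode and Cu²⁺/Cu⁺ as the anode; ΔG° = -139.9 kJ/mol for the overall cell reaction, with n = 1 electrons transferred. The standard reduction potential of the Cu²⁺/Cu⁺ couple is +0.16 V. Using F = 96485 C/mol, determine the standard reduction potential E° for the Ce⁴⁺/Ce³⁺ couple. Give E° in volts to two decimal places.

+1.61 V

E°cell = −ΔG°/(nF) = −(-139.9×10³)/((1)(96485)) = +1.450 V.
Since Ce⁴⁺/Ce³⁺ is the cathode and Cu²⁺/Cu⁺ the anode, E°cell = E°(Ce⁴⁺/Ce³⁺) − E°(Cu²⁺/Cu⁺).
So E°(Ce⁴⁺/Ce³⁺) = E°cell + E°(Cu²⁺/Cu⁺) = +1.450 + (+0.16) = +1.61 V.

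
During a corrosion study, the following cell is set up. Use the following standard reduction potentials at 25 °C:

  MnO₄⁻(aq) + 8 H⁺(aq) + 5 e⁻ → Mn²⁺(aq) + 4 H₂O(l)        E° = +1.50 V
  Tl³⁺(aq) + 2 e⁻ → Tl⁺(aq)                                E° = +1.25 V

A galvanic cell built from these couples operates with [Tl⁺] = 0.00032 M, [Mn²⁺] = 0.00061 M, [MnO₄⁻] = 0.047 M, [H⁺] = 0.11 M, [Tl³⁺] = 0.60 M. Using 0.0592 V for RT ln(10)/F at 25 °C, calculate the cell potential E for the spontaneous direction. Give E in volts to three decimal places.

MnO₄⁻/Mn²⁺ is the cathode (higher E°), Tl³⁺/Tl⁺ the anode: E°cell = +1.50 − (+1.25) = +0.25 V, n = 10.
Overall: 2 MnO₄⁻(aq) + 16 H⁺(aq) + 5 Tl⁺(aq) → 2 Mn²⁺(aq) + 8 H₂O(l) + 5 Tl³⁺(aq)
Q = [Mn²⁺]^2·[Tl³⁺]^5 / ([MnO₄⁻]^2·[H⁺]^16·[Tl⁺]^5); log Q = 27.929.
E = E° − (0.0592/n) log Q = +0.25 − (0.0592/10)(27.929) = +0.085 V.

+0.085 V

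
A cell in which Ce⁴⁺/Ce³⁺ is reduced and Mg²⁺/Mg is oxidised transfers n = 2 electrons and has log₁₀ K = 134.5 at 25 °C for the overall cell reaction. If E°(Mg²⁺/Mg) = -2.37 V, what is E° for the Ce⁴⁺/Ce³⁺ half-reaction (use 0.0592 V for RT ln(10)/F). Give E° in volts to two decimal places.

+1.61 V

E°cell = (0.0592/n)·log K = (0.0592/2)(134.5) = +3.981 V.
Since Ce⁴⁺/Ce³⁺ is the cathode and Mg²⁺/Mg the anode, E°cell = E°(Ce⁴⁺/Ce³⁺) − E°(Mg²⁺/Mg).
So E°(Ce⁴⁺/Ce³⁺) = E°cell + E°(Mg²⁺/Mg) = +3.981 + (-2.37) = +1.61 V.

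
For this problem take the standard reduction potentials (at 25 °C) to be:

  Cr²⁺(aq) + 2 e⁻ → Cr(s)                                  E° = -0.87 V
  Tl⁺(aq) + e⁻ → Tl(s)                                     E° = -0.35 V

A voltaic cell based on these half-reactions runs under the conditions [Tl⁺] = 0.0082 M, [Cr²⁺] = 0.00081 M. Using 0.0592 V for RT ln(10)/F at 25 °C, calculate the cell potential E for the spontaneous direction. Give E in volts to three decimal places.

Tl⁺/Tl is the cathode (higher E°), Cr²⁺/Cr the anode: E°cell = -0.35 − (-0.87) = +0.52 V, n = 2.
Overall: 2 Tl⁺(aq) + Cr(s) → 2 Tl(s) + Cr²⁺(aq)
Q = [Cr²⁺] / ([Tl⁺]^2); log Q = 1.081.
E = E° − (0.0592/n) log Q = +0.52 − (0.0592/2)(1.081) = +0.488 V.

+0.488 V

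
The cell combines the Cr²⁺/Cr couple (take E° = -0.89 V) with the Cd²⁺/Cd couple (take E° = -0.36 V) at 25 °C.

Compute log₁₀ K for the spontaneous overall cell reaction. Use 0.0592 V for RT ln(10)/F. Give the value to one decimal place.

17.9

Cathode: Cd²⁺/Cd; anode: Cr²⁺/Cr. E°cell = +0.53 V, n = 2.
log K = nE°cell / 0.0592 = (2)(+0.53) / 0.0592 = 17.9.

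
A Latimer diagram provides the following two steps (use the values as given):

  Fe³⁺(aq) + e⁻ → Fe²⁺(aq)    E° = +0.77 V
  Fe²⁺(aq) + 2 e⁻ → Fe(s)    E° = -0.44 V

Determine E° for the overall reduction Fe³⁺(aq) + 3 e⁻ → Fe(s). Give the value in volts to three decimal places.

-0.037 V

Adding the free-energy changes (−nFE°) of the two steps gives −n₃FE°₃ = −n₁FE°₁ − n₂FE°₂.
E°₃ = (1×+0.77 + 2×-0.44) / 3 = (-0.110) / 3 = -0.037 V.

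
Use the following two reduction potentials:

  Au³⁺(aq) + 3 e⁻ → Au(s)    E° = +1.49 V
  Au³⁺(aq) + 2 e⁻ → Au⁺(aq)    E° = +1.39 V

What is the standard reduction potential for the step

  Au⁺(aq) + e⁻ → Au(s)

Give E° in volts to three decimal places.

+1.690 V

Sequential free energies add, so n₃E°₃ = n₁E°₁ + n₂E°₂.
With n₃ = 3, and the known step contributing 2×(+1.39) V, the unknown satisfies 1·E° = 3×(+1.49) − 2×(+1.39) = +1.690.
E° = +1.690 / 1 = +1.690 V.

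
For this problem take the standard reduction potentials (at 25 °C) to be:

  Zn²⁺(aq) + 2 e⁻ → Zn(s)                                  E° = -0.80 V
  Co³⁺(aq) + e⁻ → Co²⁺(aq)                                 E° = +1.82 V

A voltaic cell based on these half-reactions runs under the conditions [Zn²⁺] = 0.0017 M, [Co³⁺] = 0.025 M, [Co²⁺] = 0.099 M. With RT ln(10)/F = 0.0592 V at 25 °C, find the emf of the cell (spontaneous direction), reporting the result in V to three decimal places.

Co³⁺/Co²⁺ is the cathode (higher E°), Zn²⁺/Zn the anode: E°cell = +1.82 − (-0.80) = +2.62 V, n = 2.
Overall: 2 Co³⁺(aq) + Zn(s) → 2 Co²⁺(aq) + Zn²⁺(aq)
Q = [Co²⁺]^2·[Zn²⁺] / ([Co³⁺]^2); log Q = -1.574.
E = E° − (0.0592/n) log Q = +2.62 − (0.0592/2)(-1.574) = +2.667 V.

+2.667 V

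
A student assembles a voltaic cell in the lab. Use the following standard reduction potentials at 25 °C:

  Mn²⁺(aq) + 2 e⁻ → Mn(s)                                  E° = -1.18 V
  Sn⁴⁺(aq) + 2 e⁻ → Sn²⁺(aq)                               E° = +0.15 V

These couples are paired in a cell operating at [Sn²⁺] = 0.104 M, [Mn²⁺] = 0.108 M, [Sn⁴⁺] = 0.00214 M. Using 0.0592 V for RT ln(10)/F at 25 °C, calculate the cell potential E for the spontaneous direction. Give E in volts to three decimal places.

Sn⁴⁺/Sn²⁺ is the cathode (higher E°), Mn²⁺/Mn the anode: E°cell = +0.15 − (-1.18) = +1.33 V, n = 2.
Overall: Sn⁴⁺(aq) + Mn(s) → Sn²⁺(aq) + Mn²⁺(aq)
Q = [Sn²⁺]·[Mn²⁺] / ([Sn⁴⁺]); log Q = 0.720.
E = E° − (0.0592/n) log Q = +1.33 − (0.0592/2)(0.720) = +1.309 V.

+1.309 V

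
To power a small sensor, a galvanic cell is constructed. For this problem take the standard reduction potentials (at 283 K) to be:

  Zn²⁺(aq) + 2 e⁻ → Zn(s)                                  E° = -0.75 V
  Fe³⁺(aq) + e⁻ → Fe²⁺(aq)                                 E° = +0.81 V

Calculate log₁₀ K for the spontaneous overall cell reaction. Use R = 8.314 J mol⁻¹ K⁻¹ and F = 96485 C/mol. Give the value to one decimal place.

Cathode: Fe³⁺/Fe²⁺; anode: Zn²⁺/Zn. E°cell = (+0.81) − (-0.75) = +1.56 V, with n = 2.
ΔG° = −nFE° = −RT ln K, so ln K = nFE°/(RT) = (2)(96485)(+1.56) / ((8.314)(283)) = 127.943.
log₁₀ K = 127.943 / ln 10 = 55.6.

55.6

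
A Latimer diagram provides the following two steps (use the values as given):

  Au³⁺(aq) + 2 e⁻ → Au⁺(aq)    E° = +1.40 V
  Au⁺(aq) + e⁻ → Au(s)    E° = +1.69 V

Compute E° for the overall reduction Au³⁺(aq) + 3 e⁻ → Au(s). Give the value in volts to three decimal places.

+1.497 V

Standard free energies of sequential steps add: ΔG°₃ = ΔG°₁ + ΔG°₂, so n₃E°₃ = n₁E°₁ + n₂E°₂.
E°₃ = (2×+1.40 + 1×+1.69) / 3 = (+4.490) / 3 = +1.497 V.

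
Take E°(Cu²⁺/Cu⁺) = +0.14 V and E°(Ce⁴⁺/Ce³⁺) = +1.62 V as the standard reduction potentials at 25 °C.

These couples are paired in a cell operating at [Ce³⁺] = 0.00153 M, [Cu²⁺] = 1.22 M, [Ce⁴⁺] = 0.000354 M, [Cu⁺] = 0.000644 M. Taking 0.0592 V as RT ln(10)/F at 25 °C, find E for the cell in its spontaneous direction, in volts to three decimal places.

Ce⁴⁺/Ce³⁺ is the cathode (higher E°), Cu²⁺/Cu⁺ the anode: E°cell = +1.62 − (+0.14) = +1.48 V, n = 1.
Overall: Ce⁴⁺(aq) + Cu⁺(aq) → Ce³⁺(aq) + Cu²⁺(aq)
Q = [Ce³⁺]·[Cu²⁺] / ([Ce⁴⁺]·[Cu⁺]); log Q = 3.913.
E = E° − (0.0592/n) log Q = +1.48 − (0.0592/1)(3.913) = +1.248 V.

+1.248 V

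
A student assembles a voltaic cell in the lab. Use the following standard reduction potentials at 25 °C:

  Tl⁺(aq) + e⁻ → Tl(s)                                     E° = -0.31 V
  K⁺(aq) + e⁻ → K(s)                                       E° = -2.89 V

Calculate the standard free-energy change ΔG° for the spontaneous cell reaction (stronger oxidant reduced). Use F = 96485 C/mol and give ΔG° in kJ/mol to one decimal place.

Tl⁺/Tl (E° = -0.31 V) is the cathode; K⁺/K (E° = -2.89 V) is the anode, so E°cell = +2.58 V.
Balancing electrons gives n = 1 (lcm of 1 and 1).
ΔG° = −nFE° = −(1)(96485)(+2.58) = -248,931 J = -248.9 kJ/mol.

-248.9 kJ/mol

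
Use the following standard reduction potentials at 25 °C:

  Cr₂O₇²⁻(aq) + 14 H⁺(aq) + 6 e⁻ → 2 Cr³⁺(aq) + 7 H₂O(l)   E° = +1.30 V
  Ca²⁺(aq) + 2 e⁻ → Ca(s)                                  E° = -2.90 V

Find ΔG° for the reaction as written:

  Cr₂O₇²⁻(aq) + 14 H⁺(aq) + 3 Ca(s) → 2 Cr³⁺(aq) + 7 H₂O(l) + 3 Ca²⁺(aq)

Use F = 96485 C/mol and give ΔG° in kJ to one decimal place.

-2431.4 kJ

As written, Cr₂O₇²⁻/Cr³⁺ is reduced (cathode) and Ca²⁺/Ca is oxidised (anode), so E°cell = (+1.30) − (-2.90) = +4.20 V.
Balancing electrons gives n = 6.
ΔG° = −nFE° = −(6)(96485)(+4.20) = -2,431,422 J = -2431.4 kJ.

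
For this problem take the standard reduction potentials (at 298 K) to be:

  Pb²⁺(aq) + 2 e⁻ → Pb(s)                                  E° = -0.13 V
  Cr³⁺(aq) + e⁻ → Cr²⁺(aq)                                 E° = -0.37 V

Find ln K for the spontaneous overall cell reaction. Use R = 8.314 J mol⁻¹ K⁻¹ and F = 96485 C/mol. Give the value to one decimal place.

18.7

Cathode: Pb²⁺/Pb; anode: Cr³⁺/Cr²⁺. E°cell = (-0.13) − (-0.37) = +0.24 V, with n = 2.
ΔG° = −nFE° = −RT ln K, so ln K = nFE°/(RT) = (2)(96485)(+0.24) / ((8.314)(298)) = 18.693.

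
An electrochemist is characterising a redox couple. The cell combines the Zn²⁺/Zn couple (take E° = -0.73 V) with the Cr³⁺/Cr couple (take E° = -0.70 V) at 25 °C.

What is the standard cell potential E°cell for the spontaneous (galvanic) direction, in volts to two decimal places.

+0.03 V

The Cr³⁺/Cr couple has the higher reduction potential, so it is the cathode; Zn²⁺/Zn is oxidised at the anode.
E°cell = E°(cathode) − E°(anode) = (-0.70) − (-0.73) = +0.03 V.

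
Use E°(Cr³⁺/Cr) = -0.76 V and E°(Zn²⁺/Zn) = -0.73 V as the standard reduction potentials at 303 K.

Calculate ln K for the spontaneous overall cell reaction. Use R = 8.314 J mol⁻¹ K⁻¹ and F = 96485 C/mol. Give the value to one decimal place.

6.9

Cathode: Zn²⁺/Zn; anode: Cr³⁺/Cr. E°cell = (-0.73) − (-0.76) = +0.03 V, with n = 6.
ΔG° = −nFE° = −RT ln K, so ln K = nFE°/(RT) = (6)(96485)(+0.03) / ((8.314)(303)) = 6.894.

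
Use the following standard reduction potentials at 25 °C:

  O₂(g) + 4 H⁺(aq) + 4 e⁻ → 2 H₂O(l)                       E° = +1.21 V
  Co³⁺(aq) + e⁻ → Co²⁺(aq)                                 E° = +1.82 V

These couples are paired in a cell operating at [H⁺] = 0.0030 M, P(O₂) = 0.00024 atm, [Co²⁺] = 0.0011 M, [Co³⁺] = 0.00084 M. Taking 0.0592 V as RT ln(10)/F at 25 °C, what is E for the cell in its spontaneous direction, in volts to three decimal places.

+0.806 V

Co³⁺/Co²⁺ is the cathode (higher E°), O₂/H₂O the anode: E°cell = +1.82 − (+1.21) = +0.61 V, n = 4.
Overall: 4 Co³⁺(aq) + 2 H₂O(l) → 4 Co²⁺(aq) + O₂(g) + 4 H⁺(aq)
Q = [Co²⁺]^4·P(O₂)·[H⁺]^4 / ([Co³⁺]^4); log Q = -13.243.
E = E° − (0.0592/n) log Q = +0.61 − (0.0592/4)(-13.243) = +0.806 V.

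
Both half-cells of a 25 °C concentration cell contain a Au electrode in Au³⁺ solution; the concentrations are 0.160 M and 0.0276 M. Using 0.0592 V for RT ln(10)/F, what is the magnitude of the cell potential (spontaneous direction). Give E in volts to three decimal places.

For a concentration cell E°cell = 0. The 0.160 M side is the cathode (reduction is favoured where [Au³⁺] is higher).
With n = 3, E = −(0.0592/3) log([Au³⁺]ₐₙ/[Au³⁺]꜀ₐₜ) = −(0.0592/3) log(0.0276/0.16) = −(0.0592/3)(-0.763) = +0.015 V.

+0.015 V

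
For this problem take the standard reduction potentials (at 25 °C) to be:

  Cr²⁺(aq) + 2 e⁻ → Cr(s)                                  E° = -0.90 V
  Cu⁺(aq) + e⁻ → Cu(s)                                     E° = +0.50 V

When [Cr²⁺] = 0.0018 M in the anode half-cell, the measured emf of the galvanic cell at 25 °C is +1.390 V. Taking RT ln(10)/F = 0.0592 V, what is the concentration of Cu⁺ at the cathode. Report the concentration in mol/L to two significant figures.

Cu⁺/Cu is the cathode, Cr²⁺/Cr the anode: E°cell = +1.40 V, n = 2.
Overall reaction: 2 Cu⁺(aq) + Cr(s) → 2 Cu(s) + Cr²⁺(aq); Q = [Cr²⁺]^1/[Cu⁺]^2.
From E = E° − (0.0592/n) log Q: log Q = (E° − E)·n/0.0592 = (+1.40 − (+1.390))·2/0.0592 = 0.3378.
So 2·log[Cu⁺] = 1·log(0.0018) − log Q = -2.7447 − (0.3378) = -3.0825; log[Cu⁺] = -3.0825 / 2 = -1.5413; [Cu⁺] = 10^(-1.5413) ≈ 0.029 M.

0.029 M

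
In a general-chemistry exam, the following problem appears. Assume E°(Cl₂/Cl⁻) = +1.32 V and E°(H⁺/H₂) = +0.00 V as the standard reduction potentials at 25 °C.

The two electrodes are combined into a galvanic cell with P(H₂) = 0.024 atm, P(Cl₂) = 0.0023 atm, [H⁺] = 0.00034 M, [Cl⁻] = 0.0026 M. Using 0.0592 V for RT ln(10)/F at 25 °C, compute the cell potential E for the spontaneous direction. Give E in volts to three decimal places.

+1.552 V

Cl₂/Cl⁻ is the cathode (higher E°), H⁺/H₂ the anode: E°cell = +1.32 − (+0.00) = +1.32 V, n = 2.
Overall: Cl₂(g) + H₂(g) → 2 Cl⁻(aq) + 2 H⁺(aq)
Q = [Cl⁻]^2·[H⁺]^2 / (P(Cl₂)·P(H₂)); log Q = -7.849.
E = E° − (0.0592/n) log Q = +1.32 − (0.0592/2)(-7.849) = +1.552 V.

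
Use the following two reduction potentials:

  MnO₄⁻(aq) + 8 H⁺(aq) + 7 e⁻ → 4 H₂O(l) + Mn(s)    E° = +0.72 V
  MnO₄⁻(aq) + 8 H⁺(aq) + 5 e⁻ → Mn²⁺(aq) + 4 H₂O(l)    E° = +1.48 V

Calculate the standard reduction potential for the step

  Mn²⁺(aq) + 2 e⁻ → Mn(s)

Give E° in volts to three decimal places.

Sequential free energies add, so n₃E°₃ = n₁E°₁ + n₂E°₂.
With n₃ = 7, and the known step contributing 5×(+1.48) V, the unknown satisfies 2·E° = 7×(+0.72) − 5×(+1.48) = -2.360.
E° = -2.360 / 2 = -1.180 V.

-1.180 V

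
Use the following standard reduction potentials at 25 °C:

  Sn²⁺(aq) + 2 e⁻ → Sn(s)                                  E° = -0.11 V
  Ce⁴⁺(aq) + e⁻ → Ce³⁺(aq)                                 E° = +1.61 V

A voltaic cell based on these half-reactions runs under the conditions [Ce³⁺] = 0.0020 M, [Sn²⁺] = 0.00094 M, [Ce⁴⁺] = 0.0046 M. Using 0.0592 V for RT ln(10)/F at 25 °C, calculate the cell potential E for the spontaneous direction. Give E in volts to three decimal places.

Ce⁴⁺/Ce³⁺ is the cathode (higher E°), Sn²⁺/Sn the anode: E°cell = +1.61 − (-0.11) = +1.72 V, n = 2.
Overall: 2 Ce⁴⁺(aq) + Sn(s) → 2 Ce³⁺(aq) + Sn²⁺(aq)
Q = [Ce³⁺]^2·[Sn²⁺] / ([Ce⁴⁺]^2); log Q = -3.750.
E = E° − (0.0592/n) log Q = +1.72 − (0.0592/2)(-3.750) = +1.831 V.

+1.831 V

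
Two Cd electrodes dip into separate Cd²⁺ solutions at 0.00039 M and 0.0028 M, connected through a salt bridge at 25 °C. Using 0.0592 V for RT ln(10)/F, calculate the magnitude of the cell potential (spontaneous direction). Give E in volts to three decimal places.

+0.025 V

For a concentration cell E°cell = 0. The 0.0028 M side is the cathode (reduction is favoured where [Cd²⁺] is higher).
With n = 2, E = −(0.0592/2) log([Cd²⁺]ₐₙ/[Cd²⁺]꜀ₐₜ) = −(0.0592/2) log(0.00039/0.0028) = −(0.0592/2)(-0.856) = +0.025 V.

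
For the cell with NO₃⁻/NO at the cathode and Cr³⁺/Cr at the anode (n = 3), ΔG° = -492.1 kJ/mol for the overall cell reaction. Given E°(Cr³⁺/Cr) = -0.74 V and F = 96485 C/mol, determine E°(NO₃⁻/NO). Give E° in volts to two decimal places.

+0.96 V

E°cell = −ΔG°/(nF) = −(-492.1×10³)/((3)(96485)) = +1.700 V.
Since NO₃⁻/NO is the cathode and Cr³⁺/Cr the anode, E°cell = E°(NO₃⁻/NO) − E°(Cr³⁺/Cr).
So E°(NO₃⁻/NO) = E°cell + E°(Cr³⁺/Cr) = +1.700 + (-0.74) = +0.96 V.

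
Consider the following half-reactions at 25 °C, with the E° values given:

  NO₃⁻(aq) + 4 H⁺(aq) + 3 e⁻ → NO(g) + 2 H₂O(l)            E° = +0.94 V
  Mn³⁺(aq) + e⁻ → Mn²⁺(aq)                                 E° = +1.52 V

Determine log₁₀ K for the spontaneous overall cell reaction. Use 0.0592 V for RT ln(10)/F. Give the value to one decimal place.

29.4

Cathode: Mn³⁺/Mn²⁺; anode: NO₃⁻/NO. E°cell = +0.58 V, n = 3.
log K = nE°cell / 0.0592 = (3)(+0.58) / 0.0592 = 29.4.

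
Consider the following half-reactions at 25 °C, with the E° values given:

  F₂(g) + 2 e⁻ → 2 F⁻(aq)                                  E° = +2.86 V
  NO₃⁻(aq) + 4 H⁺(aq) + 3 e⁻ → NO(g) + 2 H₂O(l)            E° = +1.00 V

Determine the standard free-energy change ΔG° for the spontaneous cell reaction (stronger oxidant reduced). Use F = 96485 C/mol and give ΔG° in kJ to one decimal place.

-1076.8 kJ

F₂/F⁻ (E° = +2.86 V) is the cathode; NO₃⁻/NO (E° = +1.00 V) is the anode, so E°cell = +1.86 V.
Balancing electrons gives n = 6 (lcm of 2 and 3).
ΔG° = −nFE° = −(6)(96485)(+1.86) = -1,076,773 J = -1076.8 kJ.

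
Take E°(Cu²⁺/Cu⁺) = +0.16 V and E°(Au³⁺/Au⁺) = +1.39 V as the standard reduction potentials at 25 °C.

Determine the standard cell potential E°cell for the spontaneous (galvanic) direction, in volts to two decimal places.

The Au³⁺/Au⁺ couple has the higher reduction potential, so it is the cathode; Cu²⁺/Cu⁺ is oxidised at the anode.
E°cell = E°(cathode) − E°(anode) = (+1.39) − (+0.16) = +1.23 V.

+1.23 V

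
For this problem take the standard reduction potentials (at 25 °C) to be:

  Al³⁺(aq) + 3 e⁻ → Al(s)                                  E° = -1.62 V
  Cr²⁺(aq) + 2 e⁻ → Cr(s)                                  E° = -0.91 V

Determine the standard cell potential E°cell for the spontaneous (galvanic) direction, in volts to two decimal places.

+0.71 V

The Cr²⁺/Cr couple has the higher reduction potential, so it is the cathode; Al³⁺/Al is oxidised at the anode.
E°cell = E°(cathode) − E°(anode) = (-0.91) − (-1.62) = +0.71 V.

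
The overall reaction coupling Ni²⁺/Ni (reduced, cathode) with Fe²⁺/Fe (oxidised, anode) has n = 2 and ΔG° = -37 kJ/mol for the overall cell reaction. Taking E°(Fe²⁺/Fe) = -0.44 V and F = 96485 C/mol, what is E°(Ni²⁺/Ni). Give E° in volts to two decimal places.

-0.25 V

E°cell = −ΔG°/(nF) = −(-37×10³)/((2)(96485)) = +0.192 V.
Since Ni²⁺/Ni is the cathode and Fe²⁺/Fe the anode, E°cell = E°(Ni²⁺/Ni) − E°(Fe²⁺/Fe).
So E°(Ni²⁺/Ni) = E°cell + E°(Fe²⁺/Fe) = +0.192 + (-0.44) = -0.25 V.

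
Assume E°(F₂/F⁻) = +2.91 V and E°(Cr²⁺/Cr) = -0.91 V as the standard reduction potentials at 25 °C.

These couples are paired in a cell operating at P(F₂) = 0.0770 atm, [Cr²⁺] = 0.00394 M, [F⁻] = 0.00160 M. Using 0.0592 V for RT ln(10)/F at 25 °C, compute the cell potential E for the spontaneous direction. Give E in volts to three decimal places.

+4.024 V

F₂/F⁻ is the cathode (higher E°), Cr²⁺/Cr the anode: E°cell = +2.91 − (-0.91) = +3.82 V, n = 2.
Overall: F₂(g) + Cr(s) → 2 F⁻(aq) + Cr²⁺(aq)
Q = [F⁻]^2·[Cr²⁺] / (P(F₂)); log Q = -6.883.
E = E° − (0.0592/n) log Q = +3.82 − (0.0592/2)(-6.883) = +4.024 V.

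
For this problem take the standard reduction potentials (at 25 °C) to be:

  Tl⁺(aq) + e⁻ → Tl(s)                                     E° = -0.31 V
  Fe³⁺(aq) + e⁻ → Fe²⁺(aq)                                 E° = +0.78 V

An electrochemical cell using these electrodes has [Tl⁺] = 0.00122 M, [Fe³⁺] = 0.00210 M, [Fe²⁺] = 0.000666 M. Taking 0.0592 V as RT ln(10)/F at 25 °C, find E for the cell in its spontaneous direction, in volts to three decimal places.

Fe³⁺/Fe²⁺ is the cathode (higher E°), Tl⁺/Tl the anode: E°cell = +0.78 − (-0.31) = +1.09 V, n = 1.
Overall: Fe³⁺(aq) + Tl(s) → Fe²⁺(aq) + Tl⁺(aq)
Q = [Fe²⁺]·[Tl⁺] / ([Fe³⁺]); log Q = -3.412.
E = E° − (0.0592/n) log Q = +1.09 − (0.0592/1)(-3.412) = +1.292 V.

+1.292 V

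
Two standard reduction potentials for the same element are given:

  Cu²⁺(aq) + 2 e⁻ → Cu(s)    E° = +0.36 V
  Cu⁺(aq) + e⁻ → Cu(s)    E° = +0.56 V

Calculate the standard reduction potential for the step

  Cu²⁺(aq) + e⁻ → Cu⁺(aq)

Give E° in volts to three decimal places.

+0.160 V

Sequential free energies add, so n₃E°₃ = n₁E°₁ + n₂E°₂.
With n₃ = 2, and the known step contributing 1×(+0.56) V, the unknown satisfies 1·E° = 2×(+0.36) − 1×(+0.56) = +0.160.
E° = +0.160 / 1 = +0.160 V.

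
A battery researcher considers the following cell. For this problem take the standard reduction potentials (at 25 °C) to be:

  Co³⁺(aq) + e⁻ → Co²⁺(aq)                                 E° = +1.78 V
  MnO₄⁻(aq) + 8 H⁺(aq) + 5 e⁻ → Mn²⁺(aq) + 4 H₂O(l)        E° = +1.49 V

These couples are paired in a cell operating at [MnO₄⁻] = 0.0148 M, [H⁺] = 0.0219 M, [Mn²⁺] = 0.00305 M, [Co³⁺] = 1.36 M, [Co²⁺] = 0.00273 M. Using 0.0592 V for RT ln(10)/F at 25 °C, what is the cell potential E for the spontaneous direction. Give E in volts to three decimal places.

Co³⁺/Co²⁺ is the cathode (higher E°), MnO₄⁻/Mn²⁺ the anode: E°cell = +1.78 − (+1.49) = +0.29 V, n = 5.
Overall: 5 Co³⁺(aq) + Mn²⁺(aq) + 4 H₂O(l) → 5 Co²⁺(aq) + MnO₄⁻(aq) + 8 H⁺(aq)
Q = [Co²⁺]^5·[MnO₄⁻]·[H⁺]^8 / ([Co³⁺]^5·[Mn²⁺]); log Q = -26.077.
E = E° − (0.0592/n) log Q = +0.29 − (0.0592/5)(-26.077) = +0.599 V.

+0.599 V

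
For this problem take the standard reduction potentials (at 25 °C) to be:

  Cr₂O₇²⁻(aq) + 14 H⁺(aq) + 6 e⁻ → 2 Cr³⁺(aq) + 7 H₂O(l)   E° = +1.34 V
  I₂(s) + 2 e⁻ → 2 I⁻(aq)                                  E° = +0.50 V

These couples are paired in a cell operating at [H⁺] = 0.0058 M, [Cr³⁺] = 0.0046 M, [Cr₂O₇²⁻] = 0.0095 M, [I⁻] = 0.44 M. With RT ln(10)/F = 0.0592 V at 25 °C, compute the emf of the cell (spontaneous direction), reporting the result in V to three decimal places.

Cr₂O₇²⁻/Cr³⁺ is the cathode (higher E°), I₂/I⁻ the anode: E°cell = +1.34 − (+0.50) = +0.84 V, n = 6.
Overall: Cr₂O₇²⁻(aq) + 14 H⁺(aq) + 6 I⁻(aq) → 2 Cr³⁺(aq) + 7 H₂O(l) + 3 I₂(s)
Q = [Cr³⁺]^2 / ([Cr₂O₇²⁻]·[H⁺]^14·[I⁻]^6); log Q = 30.799.
E = E° − (0.0592/n) log Q = +0.84 − (0.0592/6)(30.799) = +0.536 V.

+0.536 V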